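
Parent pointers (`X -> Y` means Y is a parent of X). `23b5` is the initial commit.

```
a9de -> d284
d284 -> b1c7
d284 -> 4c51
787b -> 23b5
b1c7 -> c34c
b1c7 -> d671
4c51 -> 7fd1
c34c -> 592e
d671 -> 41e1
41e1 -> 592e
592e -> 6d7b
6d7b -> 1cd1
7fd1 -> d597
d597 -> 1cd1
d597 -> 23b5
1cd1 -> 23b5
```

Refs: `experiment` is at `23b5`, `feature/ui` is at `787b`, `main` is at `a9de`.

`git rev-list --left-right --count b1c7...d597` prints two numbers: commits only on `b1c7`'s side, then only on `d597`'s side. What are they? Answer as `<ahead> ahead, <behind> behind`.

6 ahead, 1 behind

Reachable from b1c7: {1cd1, 23b5, 41e1, 592e, 6d7b, b1c7, c34c, d671}.
Reachable from d597: {1cd1, 23b5, d597}.
Only in b1c7's history (ahead): {41e1, 592e, 6d7b, b1c7, c34c, d671} — 6.
Only in d597's history (behind): {d597} — 1.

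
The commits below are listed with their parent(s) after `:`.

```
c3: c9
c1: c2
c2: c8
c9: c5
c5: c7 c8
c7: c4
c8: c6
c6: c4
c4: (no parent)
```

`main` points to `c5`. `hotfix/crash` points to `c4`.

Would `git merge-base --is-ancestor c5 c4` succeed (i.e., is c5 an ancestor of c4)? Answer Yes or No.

No

Ancestors of c4: {c4}.
c5 is not in that set, so it is not an ancestor of c4.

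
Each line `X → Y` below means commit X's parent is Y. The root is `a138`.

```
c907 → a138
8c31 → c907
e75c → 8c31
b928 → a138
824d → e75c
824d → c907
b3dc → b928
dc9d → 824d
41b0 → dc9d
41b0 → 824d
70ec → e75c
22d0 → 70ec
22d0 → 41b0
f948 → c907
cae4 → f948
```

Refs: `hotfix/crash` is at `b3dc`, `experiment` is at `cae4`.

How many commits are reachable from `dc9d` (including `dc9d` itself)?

6

Walking parent pointers from dc9d: reachable set = {824d, 8c31, a138, c907, dc9d, e75c}.
That is 6 commits.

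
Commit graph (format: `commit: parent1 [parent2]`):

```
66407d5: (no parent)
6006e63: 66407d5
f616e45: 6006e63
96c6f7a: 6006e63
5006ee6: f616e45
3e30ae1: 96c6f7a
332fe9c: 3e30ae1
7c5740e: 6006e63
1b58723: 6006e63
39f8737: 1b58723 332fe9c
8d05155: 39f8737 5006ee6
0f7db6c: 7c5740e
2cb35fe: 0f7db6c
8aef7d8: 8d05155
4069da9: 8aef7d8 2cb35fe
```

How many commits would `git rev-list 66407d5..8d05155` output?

9

Reachable from 8d05155: {1b58723, 332fe9c, 39f8737, 3e30ae1, 5006ee6, 6006e63, 66407d5, 8d05155, 96c6f7a, f616e45}.
Reachable from 66407d5: {66407d5}.
In 8d05155's history but not 66407d5's: {1b58723, 332fe9c, 39f8737, 3e30ae1, 5006ee6, 6006e63, 8d05155, 96c6f7a, f616e45} — 9 commits.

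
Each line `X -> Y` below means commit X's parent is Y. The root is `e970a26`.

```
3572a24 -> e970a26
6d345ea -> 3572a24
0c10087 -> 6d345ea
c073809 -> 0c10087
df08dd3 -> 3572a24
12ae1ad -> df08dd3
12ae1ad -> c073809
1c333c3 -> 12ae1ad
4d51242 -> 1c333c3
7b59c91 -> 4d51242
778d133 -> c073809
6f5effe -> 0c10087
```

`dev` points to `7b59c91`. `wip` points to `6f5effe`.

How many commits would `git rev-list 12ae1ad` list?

Walking parent pointers from 12ae1ad: reachable set = {0c10087, 12ae1ad, 3572a24, 6d345ea, c073809, df08dd3, e970a26}.
That is 7 commits.

7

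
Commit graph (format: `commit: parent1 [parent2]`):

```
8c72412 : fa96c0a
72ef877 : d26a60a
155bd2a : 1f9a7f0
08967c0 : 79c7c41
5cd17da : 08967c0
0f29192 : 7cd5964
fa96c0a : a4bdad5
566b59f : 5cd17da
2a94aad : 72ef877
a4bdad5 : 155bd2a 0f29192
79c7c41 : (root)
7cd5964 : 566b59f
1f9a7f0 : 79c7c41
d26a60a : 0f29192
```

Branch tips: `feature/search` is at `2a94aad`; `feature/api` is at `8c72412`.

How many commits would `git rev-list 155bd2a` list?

Walking parent pointers from 155bd2a: reachable set = {155bd2a, 1f9a7f0, 79c7c41}.
That is 3 commits.

3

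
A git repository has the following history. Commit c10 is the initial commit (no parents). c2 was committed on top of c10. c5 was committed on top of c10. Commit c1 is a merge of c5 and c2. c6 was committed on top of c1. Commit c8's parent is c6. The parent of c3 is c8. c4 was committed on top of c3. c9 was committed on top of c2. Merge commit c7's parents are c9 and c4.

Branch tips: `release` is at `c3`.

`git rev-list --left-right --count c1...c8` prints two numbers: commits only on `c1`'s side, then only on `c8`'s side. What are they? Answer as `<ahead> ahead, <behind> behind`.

Reachable from c1: {c1, c10, c2, c5}.
Reachable from c8: {c1, c10, c2, c5, c6, c8}.
Only in c1's history (ahead): {} — 0.
Only in c8's history (behind): {c6, c8} — 2.

0 ahead, 2 behind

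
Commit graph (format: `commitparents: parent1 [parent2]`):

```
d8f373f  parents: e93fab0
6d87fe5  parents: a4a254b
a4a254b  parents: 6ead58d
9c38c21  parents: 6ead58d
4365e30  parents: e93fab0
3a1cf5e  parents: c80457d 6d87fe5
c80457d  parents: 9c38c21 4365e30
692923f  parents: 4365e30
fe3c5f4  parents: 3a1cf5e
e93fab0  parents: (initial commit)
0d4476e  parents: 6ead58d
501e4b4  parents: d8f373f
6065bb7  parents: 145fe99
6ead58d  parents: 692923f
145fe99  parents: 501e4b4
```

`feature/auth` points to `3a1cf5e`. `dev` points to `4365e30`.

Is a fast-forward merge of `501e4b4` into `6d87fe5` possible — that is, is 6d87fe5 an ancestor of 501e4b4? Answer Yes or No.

No

A fast-forward from 6d87fe5 to 501e4b4 is possible iff 6d87fe5 is an ancestor of 501e4b4.
Ancestors of 501e4b4: {501e4b4, d8f373f, e93fab0}.
6d87fe5 is not among them, so fast-forward is not possible.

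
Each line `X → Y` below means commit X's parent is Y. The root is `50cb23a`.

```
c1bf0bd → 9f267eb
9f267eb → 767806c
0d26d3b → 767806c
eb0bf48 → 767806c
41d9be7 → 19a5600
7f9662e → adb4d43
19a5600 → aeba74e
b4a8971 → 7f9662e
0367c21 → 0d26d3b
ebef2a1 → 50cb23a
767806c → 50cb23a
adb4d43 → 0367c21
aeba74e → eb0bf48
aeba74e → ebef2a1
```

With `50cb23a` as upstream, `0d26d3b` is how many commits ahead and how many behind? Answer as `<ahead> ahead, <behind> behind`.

2 ahead, 0 behind

Reachable from 0d26d3b: {0d26d3b, 50cb23a, 767806c}.
Reachable from 50cb23a: {50cb23a}.
Only in 0d26d3b's history (ahead): {0d26d3b, 767806c} — 2.
Only in 50cb23a's history (behind): {} — 0.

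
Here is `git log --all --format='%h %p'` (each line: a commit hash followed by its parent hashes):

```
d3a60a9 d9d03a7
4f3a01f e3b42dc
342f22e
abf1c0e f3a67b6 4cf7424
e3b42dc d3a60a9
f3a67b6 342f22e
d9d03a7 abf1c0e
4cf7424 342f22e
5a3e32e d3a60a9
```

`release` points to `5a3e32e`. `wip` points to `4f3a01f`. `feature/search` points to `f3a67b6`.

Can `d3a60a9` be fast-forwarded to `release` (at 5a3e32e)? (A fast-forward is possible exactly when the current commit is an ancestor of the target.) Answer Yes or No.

Yes

A fast-forward from d3a60a9 to 5a3e32e is possible iff d3a60a9 is an ancestor of 5a3e32e.
Ancestors of 5a3e32e: {342f22e, 4cf7424, 5a3e32e, abf1c0e, d3a60a9, d9d03a7, f3a67b6}.
d3a60a9 is among them, so fast-forward is possible.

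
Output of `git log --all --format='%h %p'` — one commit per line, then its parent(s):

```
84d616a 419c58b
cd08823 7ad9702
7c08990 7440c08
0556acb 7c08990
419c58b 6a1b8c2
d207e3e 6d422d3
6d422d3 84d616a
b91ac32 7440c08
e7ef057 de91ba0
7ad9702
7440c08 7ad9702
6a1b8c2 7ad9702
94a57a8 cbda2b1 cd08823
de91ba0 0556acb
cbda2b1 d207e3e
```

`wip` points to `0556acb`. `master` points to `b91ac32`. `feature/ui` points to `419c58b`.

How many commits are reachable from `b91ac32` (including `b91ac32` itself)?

Walking parent pointers from b91ac32: reachable set = {7440c08, 7ad9702, b91ac32}.
That is 3 commits.

3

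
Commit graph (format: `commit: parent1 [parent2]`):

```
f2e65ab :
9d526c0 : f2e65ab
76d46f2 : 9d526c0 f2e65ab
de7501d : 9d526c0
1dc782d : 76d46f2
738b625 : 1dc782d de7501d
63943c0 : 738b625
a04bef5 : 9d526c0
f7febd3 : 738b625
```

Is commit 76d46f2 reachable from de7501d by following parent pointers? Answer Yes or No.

Ancestors of de7501d: {9d526c0, de7501d, f2e65ab}.
76d46f2 is not in that set, so it is not an ancestor of de7501d.

No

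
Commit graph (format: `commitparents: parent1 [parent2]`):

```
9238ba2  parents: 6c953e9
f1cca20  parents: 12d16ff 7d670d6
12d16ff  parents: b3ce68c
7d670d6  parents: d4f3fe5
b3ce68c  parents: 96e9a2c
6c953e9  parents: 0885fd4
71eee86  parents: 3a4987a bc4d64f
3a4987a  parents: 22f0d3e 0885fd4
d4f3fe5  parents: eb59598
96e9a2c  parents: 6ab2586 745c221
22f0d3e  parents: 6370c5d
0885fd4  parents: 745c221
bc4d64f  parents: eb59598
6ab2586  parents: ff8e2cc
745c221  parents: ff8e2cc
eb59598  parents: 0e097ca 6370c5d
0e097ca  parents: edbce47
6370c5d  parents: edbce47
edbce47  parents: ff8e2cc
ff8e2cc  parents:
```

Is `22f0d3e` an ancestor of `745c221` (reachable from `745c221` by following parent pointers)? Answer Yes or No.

No

Ancestors of 745c221: {745c221, ff8e2cc}.
22f0d3e is not in that set, so it is not an ancestor of 745c221.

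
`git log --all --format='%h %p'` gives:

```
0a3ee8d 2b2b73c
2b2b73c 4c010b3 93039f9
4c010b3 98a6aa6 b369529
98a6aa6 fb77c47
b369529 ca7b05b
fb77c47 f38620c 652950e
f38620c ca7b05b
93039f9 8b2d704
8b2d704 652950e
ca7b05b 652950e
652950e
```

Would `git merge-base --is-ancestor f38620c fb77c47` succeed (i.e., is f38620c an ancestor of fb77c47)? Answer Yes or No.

Yes

Ancestors of fb77c47 (commits reachable by following parents): {652950e, ca7b05b, f38620c, fb77c47}.
f38620c is in that set, so it is an ancestor of fb77c47.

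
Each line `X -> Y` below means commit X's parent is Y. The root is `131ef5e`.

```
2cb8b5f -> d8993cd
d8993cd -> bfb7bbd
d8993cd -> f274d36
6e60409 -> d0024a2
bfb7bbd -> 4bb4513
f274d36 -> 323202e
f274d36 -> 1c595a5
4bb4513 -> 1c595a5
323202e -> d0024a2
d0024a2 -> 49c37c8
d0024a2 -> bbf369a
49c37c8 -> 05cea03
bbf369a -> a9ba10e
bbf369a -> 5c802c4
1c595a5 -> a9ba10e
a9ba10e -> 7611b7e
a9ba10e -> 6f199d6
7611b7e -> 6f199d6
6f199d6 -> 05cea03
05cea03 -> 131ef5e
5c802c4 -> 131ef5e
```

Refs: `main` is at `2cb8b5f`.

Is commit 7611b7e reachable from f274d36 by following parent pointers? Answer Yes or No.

Ancestors of f274d36 (commits reachable by following parents): {05cea03, 131ef5e, 1c595a5, 323202e, 49c37c8, 5c802c4, 6f199d6, 7611b7e, a9ba10e, bbf369a, d0024a2, f274d36}.
7611b7e is in that set, so it is an ancestor of f274d36.

Yes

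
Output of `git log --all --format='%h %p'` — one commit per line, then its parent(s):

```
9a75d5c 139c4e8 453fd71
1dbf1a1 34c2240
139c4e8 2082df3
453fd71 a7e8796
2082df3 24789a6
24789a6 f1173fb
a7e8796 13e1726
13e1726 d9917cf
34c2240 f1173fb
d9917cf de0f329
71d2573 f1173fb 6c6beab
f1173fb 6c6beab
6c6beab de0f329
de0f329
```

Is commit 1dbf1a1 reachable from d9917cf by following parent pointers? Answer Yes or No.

Ancestors of d9917cf: {d9917cf, de0f329}.
1dbf1a1 is not in that set, so it is not an ancestor of d9917cf.

No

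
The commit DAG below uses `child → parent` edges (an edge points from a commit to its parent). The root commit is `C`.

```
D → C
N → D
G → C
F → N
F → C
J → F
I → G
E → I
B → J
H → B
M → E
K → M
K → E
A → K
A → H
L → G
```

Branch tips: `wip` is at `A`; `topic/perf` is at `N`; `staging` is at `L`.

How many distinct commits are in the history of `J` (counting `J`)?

5

Walking parent pointers from J: reachable set = {C, D, F, J, N}.
That is 5 commits.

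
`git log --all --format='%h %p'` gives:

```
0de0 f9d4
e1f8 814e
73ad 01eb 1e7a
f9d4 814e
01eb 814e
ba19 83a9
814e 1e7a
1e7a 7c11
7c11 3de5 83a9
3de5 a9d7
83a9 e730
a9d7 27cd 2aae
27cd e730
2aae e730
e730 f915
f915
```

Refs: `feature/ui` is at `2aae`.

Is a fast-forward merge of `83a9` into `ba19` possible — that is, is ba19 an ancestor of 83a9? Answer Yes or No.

A fast-forward from ba19 to 83a9 is possible iff ba19 is an ancestor of 83a9.
Ancestors of 83a9: {83a9, e730, f915}.
ba19 is not among them, so fast-forward is not possible.

No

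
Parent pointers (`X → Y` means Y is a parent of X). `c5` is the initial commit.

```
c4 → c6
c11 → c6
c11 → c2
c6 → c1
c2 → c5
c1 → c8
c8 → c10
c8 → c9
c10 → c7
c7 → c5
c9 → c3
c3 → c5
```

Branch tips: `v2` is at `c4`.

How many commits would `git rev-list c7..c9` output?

2

Reachable from c9: {c3, c5, c9}.
Reachable from c7: {c5, c7}.
In c9's history but not c7's: {c3, c9} — 2 commits.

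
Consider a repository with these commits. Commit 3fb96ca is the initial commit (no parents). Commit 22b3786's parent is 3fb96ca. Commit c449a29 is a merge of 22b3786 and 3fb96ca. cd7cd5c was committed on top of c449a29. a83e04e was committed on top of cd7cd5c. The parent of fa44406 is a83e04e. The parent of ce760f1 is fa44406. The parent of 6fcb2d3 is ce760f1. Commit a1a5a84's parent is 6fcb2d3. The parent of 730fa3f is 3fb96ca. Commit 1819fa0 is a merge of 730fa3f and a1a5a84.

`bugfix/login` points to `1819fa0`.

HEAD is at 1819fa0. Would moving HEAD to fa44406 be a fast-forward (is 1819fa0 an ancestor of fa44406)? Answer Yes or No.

No

A fast-forward from 1819fa0 to fa44406 is possible iff 1819fa0 is an ancestor of fa44406.
Ancestors of fa44406: {22b3786, 3fb96ca, a83e04e, c449a29, cd7cd5c, fa44406}.
1819fa0 is not among them, so fast-forward is not possible.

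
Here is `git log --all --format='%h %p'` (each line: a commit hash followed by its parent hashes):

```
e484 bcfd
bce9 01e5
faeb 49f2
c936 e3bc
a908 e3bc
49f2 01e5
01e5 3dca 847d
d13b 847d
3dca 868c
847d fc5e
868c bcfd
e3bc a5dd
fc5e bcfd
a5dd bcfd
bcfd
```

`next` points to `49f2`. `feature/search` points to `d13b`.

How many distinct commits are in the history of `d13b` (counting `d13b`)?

Walking parent pointers from d13b: reachable set = {847d, bcfd, d13b, fc5e}.
That is 4 commits.

4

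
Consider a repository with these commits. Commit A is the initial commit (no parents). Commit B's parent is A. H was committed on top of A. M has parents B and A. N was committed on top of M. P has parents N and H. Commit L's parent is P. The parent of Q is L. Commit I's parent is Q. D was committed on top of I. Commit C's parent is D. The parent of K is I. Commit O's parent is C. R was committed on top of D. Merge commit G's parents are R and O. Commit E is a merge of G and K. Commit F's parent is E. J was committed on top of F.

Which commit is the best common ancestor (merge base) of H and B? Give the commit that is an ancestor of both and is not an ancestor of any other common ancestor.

Ancestors of H: {A, H}.
Ancestors of B: {A, B}.
Common ancestors: {A}.
The only common ancestor is A, so it is the merge base.

A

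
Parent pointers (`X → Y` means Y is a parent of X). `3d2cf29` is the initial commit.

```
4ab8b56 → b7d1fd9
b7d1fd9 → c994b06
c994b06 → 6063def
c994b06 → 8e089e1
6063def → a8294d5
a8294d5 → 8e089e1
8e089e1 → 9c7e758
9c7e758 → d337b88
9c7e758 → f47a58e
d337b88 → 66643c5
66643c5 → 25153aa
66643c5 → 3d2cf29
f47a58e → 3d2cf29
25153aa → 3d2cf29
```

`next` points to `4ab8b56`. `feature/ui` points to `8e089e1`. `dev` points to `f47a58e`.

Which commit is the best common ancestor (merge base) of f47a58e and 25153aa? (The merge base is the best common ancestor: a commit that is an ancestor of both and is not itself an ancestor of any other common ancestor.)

Ancestors of f47a58e: {3d2cf29, f47a58e}.
Ancestors of 25153aa: {25153aa, 3d2cf29}.
Common ancestors: {3d2cf29}.
The only common ancestor is 3d2cf29, so it is the merge base.

3d2cf29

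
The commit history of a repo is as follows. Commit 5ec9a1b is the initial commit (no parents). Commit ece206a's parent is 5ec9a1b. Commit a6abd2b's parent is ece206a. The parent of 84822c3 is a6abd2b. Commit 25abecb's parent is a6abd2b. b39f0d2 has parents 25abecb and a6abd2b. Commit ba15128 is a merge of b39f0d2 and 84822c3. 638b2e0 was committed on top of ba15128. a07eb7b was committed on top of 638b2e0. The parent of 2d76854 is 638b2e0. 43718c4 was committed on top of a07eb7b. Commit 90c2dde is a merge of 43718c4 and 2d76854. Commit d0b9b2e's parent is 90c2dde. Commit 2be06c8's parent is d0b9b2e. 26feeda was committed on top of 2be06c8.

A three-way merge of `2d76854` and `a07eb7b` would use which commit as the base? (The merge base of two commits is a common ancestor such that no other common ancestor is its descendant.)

Ancestors of 2d76854: {25abecb, 2d76854, 5ec9a1b, 638b2e0, 84822c3, a6abd2b, b39f0d2, ba15128, ece206a}.
Ancestors of a07eb7b: {25abecb, 5ec9a1b, 638b2e0, 84822c3, a07eb7b, a6abd2b, b39f0d2, ba15128, ece206a}.
Common ancestors: {25abecb, 5ec9a1b, 638b2e0, 84822c3, a6abd2b, b39f0d2, ba15128, ece206a}.
Among these, 638b2e0 is not an ancestor of any other common ancestor — it is the merge base.

638b2e0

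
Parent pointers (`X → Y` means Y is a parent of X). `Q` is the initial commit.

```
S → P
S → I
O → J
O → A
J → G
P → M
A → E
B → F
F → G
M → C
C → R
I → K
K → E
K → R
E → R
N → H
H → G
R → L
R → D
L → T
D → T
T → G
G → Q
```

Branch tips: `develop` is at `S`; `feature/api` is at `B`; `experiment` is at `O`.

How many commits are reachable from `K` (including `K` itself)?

8

Walking parent pointers from K: reachable set = {D, E, G, K, L, Q, R, T}.
That is 8 commits.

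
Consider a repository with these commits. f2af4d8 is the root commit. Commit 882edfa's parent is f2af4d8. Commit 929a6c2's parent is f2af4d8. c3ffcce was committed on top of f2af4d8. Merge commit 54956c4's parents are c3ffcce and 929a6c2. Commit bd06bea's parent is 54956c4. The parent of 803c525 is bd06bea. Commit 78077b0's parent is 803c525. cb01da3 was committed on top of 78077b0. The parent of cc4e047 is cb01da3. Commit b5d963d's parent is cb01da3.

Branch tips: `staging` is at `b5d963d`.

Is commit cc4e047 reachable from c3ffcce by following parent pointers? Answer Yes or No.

No

Ancestors of c3ffcce: {c3ffcce, f2af4d8}.
cc4e047 is not in that set, so it is not an ancestor of c3ffcce.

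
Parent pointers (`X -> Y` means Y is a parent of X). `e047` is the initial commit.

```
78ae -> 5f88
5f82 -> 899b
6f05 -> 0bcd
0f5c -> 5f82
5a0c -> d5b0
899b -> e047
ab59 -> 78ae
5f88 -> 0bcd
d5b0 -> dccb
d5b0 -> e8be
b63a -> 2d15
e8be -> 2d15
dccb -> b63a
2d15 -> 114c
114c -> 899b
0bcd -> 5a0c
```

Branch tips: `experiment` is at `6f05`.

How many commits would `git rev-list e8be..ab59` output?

Reachable from ab59: {0bcd, 114c, 2d15, 5a0c, 5f88, 78ae, 899b, ab59, b63a, d5b0, dccb, e047, e8be}.
Reachable from e8be: {114c, 2d15, 899b, e047, e8be}.
In ab59's history but not e8be's: {0bcd, 5a0c, 5f88, 78ae, ab59, b63a, d5b0, dccb} — 8 commits.

8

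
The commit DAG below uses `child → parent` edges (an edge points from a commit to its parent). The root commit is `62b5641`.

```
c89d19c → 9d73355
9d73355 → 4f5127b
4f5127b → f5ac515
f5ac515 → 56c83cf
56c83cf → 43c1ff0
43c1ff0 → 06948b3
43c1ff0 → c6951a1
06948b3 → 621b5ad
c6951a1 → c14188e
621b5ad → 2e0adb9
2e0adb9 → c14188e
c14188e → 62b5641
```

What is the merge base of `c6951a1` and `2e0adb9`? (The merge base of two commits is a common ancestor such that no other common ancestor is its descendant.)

c14188e

Ancestors of c6951a1: {62b5641, c14188e, c6951a1}.
Ancestors of 2e0adb9: {2e0adb9, 62b5641, c14188e}.
Common ancestors: {62b5641, c14188e}.
Among these, c14188e is not an ancestor of any other common ancestor — it is the merge base.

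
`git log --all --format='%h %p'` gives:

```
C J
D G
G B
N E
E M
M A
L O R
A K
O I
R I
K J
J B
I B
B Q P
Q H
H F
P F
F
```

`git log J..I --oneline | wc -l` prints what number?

Reachable from I: {B, F, H, I, P, Q}.
Reachable from J: {B, F, H, J, P, Q}.
In I's history but not J's: {I} — 1 commit.

1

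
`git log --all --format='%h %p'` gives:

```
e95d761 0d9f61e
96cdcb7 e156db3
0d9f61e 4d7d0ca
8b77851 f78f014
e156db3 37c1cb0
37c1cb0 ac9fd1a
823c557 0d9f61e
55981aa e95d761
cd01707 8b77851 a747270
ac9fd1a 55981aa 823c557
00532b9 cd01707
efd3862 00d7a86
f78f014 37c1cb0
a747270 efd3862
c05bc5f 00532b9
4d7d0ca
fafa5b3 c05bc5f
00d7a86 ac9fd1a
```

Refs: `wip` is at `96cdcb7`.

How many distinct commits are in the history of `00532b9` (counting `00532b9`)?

14

Walking parent pointers from 00532b9: reachable set = {00532b9, 00d7a86, 0d9f61e, 37c1cb0, 4d7d0ca, 55981aa, 823c557, 8b77851, a747270, ac9fd1a, cd01707, e95d761, efd3862, f78f014}.
That is 14 commits.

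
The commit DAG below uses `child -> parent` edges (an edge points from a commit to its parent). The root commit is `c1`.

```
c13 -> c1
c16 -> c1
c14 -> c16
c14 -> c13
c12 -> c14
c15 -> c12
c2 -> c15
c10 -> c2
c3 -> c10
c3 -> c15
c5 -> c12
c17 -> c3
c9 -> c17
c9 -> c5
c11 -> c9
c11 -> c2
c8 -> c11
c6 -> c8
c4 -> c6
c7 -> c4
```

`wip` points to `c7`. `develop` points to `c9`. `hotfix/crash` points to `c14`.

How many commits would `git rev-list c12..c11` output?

Reachable from c11: {c1, c10, c11, c12, c13, c14, c15, c16, c17, c2, c3, c5, c9}.
Reachable from c12: {c1, c12, c13, c14, c16}.
In c11's history but not c12's: {c10, c11, c15, c17, c2, c3, c5, c9} — 8 commits.

8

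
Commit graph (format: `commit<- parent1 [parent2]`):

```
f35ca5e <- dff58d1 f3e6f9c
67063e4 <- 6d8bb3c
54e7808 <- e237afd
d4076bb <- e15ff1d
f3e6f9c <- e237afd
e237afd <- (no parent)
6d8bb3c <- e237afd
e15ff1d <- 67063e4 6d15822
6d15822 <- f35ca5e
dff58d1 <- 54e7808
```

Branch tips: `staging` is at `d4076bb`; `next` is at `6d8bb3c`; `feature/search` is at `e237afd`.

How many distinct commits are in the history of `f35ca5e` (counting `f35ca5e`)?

5

Walking parent pointers from f35ca5e: reachable set = {54e7808, dff58d1, e237afd, f35ca5e, f3e6f9c}.
That is 5 commits.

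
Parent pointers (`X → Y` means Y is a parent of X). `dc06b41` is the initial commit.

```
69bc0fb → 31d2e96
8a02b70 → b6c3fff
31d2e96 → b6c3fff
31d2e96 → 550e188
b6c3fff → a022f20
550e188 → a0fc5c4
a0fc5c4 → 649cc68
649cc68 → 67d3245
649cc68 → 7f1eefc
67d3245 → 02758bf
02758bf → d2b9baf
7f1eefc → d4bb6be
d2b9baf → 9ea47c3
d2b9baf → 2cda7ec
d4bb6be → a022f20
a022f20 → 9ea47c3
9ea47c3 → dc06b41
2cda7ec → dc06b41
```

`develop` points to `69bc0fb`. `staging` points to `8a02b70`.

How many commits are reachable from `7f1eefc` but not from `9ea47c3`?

3

Reachable from 7f1eefc: {7f1eefc, 9ea47c3, a022f20, d4bb6be, dc06b41}.
Reachable from 9ea47c3: {9ea47c3, dc06b41}.
In 7f1eefc's history but not 9ea47c3's: {7f1eefc, a022f20, d4bb6be} — 3 commits.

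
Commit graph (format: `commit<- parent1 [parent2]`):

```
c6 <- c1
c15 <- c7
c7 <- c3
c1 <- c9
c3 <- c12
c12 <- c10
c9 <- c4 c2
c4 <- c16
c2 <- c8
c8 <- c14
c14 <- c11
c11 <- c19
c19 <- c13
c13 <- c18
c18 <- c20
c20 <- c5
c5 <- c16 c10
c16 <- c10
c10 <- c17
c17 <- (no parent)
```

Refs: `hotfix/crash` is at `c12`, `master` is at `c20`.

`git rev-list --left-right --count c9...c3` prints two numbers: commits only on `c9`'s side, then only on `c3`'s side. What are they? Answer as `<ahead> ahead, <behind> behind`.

Reachable from c9: {c10, c11, c13, c14, c16, c17, c18, c19, c2, c20, c4, c5, c8, c9}.
Reachable from c3: {c10, c12, c17, c3}.
Only in c9's history (ahead): {c11, c13, c14, c16, c18, c19, c2, c20, c4, c5, c8, c9} — 12.
Only in c3's history (behind): {c12, c3} — 2.

12 ahead, 2 behind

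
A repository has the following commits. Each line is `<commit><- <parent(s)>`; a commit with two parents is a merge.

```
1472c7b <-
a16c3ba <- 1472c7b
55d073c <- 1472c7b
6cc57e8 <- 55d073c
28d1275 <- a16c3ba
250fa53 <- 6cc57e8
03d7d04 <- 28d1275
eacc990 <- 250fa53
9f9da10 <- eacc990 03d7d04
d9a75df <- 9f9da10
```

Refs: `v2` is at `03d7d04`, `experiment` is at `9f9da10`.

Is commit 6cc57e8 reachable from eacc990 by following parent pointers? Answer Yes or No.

Ancestors of eacc990 (commits reachable by following parents): {1472c7b, 250fa53, 55d073c, 6cc57e8, eacc990}.
6cc57e8 is in that set, so it is an ancestor of eacc990.

Yes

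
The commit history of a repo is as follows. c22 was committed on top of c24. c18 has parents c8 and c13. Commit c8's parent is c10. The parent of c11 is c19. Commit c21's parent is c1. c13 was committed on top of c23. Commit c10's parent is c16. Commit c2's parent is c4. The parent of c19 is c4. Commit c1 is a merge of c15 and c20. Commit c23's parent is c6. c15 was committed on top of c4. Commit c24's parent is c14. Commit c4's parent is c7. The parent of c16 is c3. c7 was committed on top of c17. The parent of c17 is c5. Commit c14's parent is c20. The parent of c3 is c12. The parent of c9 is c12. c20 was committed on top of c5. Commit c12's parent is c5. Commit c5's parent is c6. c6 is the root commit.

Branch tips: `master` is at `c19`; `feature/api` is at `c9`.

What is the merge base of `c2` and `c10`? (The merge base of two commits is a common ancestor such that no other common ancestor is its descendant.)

Ancestors of c2: {c17, c2, c4, c5, c6, c7}.
Ancestors of c10: {c10, c12, c16, c3, c5, c6}.
Common ancestors: {c5, c6}.
Among these, c5 is not an ancestor of any other common ancestor — it is the merge base.

c5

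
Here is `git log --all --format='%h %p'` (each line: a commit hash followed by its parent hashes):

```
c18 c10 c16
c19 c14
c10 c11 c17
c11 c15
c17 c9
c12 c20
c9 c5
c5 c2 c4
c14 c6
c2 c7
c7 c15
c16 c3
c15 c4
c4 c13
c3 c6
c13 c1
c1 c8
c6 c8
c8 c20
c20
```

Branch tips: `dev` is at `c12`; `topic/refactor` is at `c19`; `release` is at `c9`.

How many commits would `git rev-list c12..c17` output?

10

Reachable from c17: {c1, c13, c15, c17, c2, c20, c4, c5, c7, c8, c9}.
Reachable from c12: {c12, c20}.
In c17's history but not c12's: {c1, c13, c15, c17, c2, c4, c5, c7, c8, c9} — 10 commits.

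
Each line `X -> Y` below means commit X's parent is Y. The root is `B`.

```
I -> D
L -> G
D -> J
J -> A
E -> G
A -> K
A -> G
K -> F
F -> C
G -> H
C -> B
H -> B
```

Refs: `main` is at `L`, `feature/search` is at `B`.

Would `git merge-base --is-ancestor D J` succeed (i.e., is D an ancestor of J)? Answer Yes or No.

No

Ancestors of J: {A, B, C, F, G, H, J, K}.
D is not in that set, so it is not an ancestor of J.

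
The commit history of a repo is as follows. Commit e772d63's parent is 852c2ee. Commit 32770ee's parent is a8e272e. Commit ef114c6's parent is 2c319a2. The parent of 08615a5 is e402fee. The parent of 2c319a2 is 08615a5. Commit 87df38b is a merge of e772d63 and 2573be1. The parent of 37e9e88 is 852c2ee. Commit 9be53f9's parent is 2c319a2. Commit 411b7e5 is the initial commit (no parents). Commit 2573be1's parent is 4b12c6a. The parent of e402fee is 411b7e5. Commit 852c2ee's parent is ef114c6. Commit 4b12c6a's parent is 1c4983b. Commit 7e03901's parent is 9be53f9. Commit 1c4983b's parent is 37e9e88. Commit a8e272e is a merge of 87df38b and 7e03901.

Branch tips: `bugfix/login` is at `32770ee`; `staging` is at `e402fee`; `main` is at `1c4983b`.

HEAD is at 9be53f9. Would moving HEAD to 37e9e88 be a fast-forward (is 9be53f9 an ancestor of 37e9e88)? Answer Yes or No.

No

A fast-forward from 9be53f9 to 37e9e88 is possible iff 9be53f9 is an ancestor of 37e9e88.
Ancestors of 37e9e88: {08615a5, 2c319a2, 37e9e88, 411b7e5, 852c2ee, e402fee, ef114c6}.
9be53f9 is not among them, so fast-forward is not possible.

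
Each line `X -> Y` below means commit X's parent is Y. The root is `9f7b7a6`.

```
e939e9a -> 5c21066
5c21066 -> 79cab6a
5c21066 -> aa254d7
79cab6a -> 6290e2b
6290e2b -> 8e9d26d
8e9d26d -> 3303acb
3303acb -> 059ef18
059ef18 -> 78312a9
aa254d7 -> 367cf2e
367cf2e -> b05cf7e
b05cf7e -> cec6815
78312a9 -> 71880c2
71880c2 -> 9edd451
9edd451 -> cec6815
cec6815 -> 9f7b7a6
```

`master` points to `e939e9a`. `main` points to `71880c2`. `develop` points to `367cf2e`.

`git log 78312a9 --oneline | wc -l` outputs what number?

Walking parent pointers from 78312a9: reachable set = {71880c2, 78312a9, 9edd451, 9f7b7a6, cec6815}.
That is 5 commits.

5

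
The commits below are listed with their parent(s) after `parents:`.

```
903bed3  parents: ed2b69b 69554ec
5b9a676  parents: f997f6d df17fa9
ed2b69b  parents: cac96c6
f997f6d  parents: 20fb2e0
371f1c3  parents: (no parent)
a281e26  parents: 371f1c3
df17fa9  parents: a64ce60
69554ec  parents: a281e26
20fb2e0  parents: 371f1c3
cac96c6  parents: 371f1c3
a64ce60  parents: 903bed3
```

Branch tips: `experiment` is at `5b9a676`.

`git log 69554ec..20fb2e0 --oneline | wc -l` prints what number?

Reachable from 20fb2e0: {20fb2e0, 371f1c3}.
Reachable from 69554ec: {371f1c3, 69554ec, a281e26}.
In 20fb2e0's history but not 69554ec's: {20fb2e0} — 1 commit.

1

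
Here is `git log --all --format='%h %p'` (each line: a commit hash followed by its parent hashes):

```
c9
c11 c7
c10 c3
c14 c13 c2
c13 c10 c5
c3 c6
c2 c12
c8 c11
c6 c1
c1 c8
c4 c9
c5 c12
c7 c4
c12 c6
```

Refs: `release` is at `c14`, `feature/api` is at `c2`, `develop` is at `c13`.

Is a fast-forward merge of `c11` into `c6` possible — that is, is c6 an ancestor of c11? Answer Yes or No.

A fast-forward from c6 to c11 is possible iff c6 is an ancestor of c11.
Ancestors of c11: {c11, c4, c7, c9}.
c6 is not among them, so fast-forward is not possible.

No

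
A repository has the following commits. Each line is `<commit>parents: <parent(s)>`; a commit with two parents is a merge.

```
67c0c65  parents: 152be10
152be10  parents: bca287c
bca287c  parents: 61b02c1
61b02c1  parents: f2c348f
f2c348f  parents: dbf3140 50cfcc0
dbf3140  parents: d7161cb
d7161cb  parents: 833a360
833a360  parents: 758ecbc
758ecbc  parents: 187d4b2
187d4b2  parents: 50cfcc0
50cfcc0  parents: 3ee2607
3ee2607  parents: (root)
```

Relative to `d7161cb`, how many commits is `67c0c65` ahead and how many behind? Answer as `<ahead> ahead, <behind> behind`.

6 ahead, 0 behind

Reachable from 67c0c65: {152be10, 187d4b2, 3ee2607, 50cfcc0, 61b02c1, 67c0c65, 758ecbc, 833a360, bca287c, d7161cb, dbf3140, f2c348f}.
Reachable from d7161cb: {187d4b2, 3ee2607, 50cfcc0, 758ecbc, 833a360, d7161cb}.
Only in 67c0c65's history (ahead): {152be10, 61b02c1, 67c0c65, bca287c, dbf3140, f2c348f} — 6.
Only in d7161cb's history (behind): {} — 0.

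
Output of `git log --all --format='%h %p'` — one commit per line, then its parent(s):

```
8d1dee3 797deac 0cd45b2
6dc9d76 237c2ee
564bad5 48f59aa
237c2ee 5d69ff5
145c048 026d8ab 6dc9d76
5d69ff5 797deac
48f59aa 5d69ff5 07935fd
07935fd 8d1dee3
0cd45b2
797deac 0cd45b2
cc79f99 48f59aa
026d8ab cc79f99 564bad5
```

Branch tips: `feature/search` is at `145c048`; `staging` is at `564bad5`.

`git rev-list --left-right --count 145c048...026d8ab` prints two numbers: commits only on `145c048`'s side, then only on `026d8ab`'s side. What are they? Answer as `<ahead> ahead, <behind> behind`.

3 ahead, 0 behind

Reachable from 145c048: {026d8ab, 07935fd, 0cd45b2, 145c048, 237c2ee, 48f59aa, 564bad5, 5d69ff5, 6dc9d76, 797deac, 8d1dee3, cc79f99}.
Reachable from 026d8ab: {026d8ab, 07935fd, 0cd45b2, 48f59aa, 564bad5, 5d69ff5, 797deac, 8d1dee3, cc79f99}.
Only in 145c048's history (ahead): {145c048, 237c2ee, 6dc9d76} — 3.
Only in 026d8ab's history (behind): {} — 0.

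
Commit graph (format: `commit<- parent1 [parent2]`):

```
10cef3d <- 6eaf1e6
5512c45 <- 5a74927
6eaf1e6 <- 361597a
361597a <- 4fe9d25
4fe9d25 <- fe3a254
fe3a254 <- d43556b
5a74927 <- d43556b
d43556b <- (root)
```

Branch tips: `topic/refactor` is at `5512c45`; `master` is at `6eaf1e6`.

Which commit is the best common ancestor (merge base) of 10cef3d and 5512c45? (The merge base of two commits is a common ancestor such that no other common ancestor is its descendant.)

d43556b

Ancestors of 10cef3d: {10cef3d, 361597a, 4fe9d25, 6eaf1e6, d43556b, fe3a254}.
Ancestors of 5512c45: {5512c45, 5a74927, d43556b}.
Common ancestors: {d43556b}.
The only common ancestor is d43556b, so it is the merge base.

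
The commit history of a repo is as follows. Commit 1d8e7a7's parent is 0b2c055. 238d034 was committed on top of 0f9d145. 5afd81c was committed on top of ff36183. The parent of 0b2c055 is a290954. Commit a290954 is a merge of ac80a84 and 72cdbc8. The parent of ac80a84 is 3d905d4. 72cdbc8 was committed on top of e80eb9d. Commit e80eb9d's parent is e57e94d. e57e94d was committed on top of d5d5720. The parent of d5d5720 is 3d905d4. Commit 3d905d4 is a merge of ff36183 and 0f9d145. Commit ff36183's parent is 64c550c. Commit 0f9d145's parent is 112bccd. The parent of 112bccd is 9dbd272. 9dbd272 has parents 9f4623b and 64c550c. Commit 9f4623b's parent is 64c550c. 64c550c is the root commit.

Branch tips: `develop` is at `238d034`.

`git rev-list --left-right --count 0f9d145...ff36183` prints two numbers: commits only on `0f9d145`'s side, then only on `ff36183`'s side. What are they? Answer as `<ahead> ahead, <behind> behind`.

4 ahead, 1 behind

Reachable from 0f9d145: {0f9d145, 112bccd, 64c550c, 9dbd272, 9f4623b}.
Reachable from ff36183: {64c550c, ff36183}.
Only in 0f9d145's history (ahead): {0f9d145, 112bccd, 9dbd272, 9f4623b} — 4.
Only in ff36183's history (behind): {ff36183} — 1.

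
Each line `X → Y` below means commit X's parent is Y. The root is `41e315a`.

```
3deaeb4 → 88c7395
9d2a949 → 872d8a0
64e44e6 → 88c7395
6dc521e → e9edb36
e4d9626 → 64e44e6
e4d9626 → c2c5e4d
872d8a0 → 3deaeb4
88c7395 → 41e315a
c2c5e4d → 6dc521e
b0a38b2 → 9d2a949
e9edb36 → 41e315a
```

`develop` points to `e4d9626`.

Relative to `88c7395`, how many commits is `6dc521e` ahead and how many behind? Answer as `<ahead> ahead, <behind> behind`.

2 ahead, 1 behind

Reachable from 6dc521e: {41e315a, 6dc521e, e9edb36}.
Reachable from 88c7395: {41e315a, 88c7395}.
Only in 6dc521e's history (ahead): {6dc521e, e9edb36} — 2.
Only in 88c7395's history (behind): {88c7395} — 1.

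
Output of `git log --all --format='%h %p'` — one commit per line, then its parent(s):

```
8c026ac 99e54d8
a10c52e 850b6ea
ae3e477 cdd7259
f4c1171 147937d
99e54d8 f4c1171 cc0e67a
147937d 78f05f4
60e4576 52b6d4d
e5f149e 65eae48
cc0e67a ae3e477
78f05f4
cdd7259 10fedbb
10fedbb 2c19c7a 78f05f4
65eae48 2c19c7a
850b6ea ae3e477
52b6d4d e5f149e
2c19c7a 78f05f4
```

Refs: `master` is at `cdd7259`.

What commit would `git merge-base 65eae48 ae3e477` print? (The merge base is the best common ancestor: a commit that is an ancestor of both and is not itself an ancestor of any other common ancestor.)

2c19c7a

Ancestors of 65eae48: {2c19c7a, 65eae48, 78f05f4}.
Ancestors of ae3e477: {10fedbb, 2c19c7a, 78f05f4, ae3e477, cdd7259}.
Common ancestors: {2c19c7a, 78f05f4}.
Among these, 2c19c7a is not an ancestor of any other common ancestor — it is the merge base.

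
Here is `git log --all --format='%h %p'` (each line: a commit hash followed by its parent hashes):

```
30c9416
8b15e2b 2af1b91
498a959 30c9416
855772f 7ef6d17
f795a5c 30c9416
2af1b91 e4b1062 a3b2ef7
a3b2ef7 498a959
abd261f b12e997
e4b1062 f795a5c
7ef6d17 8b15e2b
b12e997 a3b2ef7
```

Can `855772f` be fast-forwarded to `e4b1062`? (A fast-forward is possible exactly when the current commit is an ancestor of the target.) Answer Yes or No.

A fast-forward from 855772f to e4b1062 is possible iff 855772f is an ancestor of e4b1062.
Ancestors of e4b1062: {30c9416, e4b1062, f795a5c}.
855772f is not among them, so fast-forward is not possible.

No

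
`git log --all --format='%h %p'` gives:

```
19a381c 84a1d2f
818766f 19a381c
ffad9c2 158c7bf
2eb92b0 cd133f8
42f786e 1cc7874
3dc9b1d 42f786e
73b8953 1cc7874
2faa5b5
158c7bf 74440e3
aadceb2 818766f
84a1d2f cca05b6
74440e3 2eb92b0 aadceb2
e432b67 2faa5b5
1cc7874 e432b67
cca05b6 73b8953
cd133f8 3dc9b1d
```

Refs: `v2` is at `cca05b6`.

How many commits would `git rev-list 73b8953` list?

4

Walking parent pointers from 73b8953: reachable set = {1cc7874, 2faa5b5, 73b8953, e432b67}.
That is 4 commits.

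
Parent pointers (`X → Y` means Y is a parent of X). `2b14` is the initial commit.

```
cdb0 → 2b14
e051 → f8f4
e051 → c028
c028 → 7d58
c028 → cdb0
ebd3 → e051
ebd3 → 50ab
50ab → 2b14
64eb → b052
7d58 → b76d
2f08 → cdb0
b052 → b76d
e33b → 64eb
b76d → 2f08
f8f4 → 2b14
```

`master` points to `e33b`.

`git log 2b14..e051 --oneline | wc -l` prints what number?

7

Reachable from e051: {2b14, 2f08, 7d58, b76d, c028, cdb0, e051, f8f4}.
Reachable from 2b14: {2b14}.
In e051's history but not 2b14's: {2f08, 7d58, b76d, c028, cdb0, e051, f8f4} — 7 commits.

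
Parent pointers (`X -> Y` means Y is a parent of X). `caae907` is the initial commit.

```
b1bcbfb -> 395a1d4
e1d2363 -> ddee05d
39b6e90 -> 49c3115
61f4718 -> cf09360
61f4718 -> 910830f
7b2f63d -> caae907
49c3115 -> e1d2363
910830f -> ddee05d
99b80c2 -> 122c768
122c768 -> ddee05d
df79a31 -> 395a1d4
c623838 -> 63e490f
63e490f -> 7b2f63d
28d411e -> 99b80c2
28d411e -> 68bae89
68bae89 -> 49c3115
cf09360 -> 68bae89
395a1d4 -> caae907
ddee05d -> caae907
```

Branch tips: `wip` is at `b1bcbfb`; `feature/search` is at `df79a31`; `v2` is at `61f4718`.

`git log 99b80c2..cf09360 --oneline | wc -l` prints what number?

4

Reachable from cf09360: {49c3115, 68bae89, caae907, cf09360, ddee05d, e1d2363}.
Reachable from 99b80c2: {122c768, 99b80c2, caae907, ddee05d}.
In cf09360's history but not 99b80c2's: {49c3115, 68bae89, cf09360, e1d2363} — 4 commits.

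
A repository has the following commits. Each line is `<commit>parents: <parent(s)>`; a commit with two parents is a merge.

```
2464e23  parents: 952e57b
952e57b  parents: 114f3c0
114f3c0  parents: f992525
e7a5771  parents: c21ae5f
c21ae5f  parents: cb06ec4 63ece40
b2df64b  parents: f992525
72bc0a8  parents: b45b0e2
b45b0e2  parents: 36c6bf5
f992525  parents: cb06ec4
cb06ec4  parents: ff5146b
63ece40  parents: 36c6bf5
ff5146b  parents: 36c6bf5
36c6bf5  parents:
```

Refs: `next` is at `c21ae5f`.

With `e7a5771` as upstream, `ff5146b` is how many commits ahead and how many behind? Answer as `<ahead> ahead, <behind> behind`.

0 ahead, 4 behind

Reachable from ff5146b: {36c6bf5, ff5146b}.
Reachable from e7a5771: {36c6bf5, 63ece40, c21ae5f, cb06ec4, e7a5771, ff5146b}.
Only in ff5146b's history (ahead): {} — 0.
Only in e7a5771's history (behind): {63ece40, c21ae5f, cb06ec4, e7a5771} — 4.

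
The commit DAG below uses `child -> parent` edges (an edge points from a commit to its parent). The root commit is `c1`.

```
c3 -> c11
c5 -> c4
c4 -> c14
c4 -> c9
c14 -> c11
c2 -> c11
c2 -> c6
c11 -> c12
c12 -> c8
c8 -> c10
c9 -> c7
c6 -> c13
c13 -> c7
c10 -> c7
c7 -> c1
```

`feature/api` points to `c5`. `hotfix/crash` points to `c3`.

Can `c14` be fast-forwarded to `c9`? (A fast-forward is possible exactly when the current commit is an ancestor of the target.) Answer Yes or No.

A fast-forward from c14 to c9 is possible iff c14 is an ancestor of c9.
Ancestors of c9: {c1, c7, c9}.
c14 is not among them, so fast-forward is not possible.

No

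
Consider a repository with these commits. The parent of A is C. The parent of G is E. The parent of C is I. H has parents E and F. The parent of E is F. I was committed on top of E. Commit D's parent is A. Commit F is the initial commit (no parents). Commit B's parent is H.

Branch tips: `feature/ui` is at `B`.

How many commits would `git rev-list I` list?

3

Walking parent pointers from I: reachable set = {E, F, I}.
That is 3 commits.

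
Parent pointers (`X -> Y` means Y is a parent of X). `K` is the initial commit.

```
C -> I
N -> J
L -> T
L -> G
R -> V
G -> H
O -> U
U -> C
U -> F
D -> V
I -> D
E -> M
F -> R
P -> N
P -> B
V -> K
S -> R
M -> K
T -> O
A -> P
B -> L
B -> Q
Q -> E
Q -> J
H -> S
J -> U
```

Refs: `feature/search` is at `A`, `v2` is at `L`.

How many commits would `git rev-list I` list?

4

Walking parent pointers from I: reachable set = {D, I, K, V}.
That is 4 commits.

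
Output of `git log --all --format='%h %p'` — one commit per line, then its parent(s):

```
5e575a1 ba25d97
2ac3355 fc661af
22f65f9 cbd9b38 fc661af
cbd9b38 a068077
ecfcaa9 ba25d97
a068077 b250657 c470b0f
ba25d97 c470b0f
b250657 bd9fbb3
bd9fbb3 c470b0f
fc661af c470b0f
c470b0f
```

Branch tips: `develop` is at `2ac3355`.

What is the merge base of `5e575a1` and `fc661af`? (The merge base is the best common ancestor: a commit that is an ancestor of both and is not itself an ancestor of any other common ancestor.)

c470b0f

Ancestors of 5e575a1: {5e575a1, ba25d97, c470b0f}.
Ancestors of fc661af: {c470b0f, fc661af}.
Common ancestors: {c470b0f}.
The only common ancestor is c470b0f, so it is the merge base.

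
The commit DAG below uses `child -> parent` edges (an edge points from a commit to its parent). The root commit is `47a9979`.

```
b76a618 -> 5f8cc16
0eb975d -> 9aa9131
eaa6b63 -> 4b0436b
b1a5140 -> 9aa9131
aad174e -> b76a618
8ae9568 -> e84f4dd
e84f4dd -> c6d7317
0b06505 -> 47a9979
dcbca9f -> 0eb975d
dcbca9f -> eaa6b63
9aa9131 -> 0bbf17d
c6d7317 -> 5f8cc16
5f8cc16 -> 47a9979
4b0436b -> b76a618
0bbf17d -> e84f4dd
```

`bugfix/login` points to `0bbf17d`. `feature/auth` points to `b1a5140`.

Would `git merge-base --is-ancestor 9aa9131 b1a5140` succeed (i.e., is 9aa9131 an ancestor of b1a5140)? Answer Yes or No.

Ancestors of b1a5140 (commits reachable by following parents): {0bbf17d, 47a9979, 5f8cc16, 9aa9131, b1a5140, c6d7317, e84f4dd}.
9aa9131 is in that set, so it is an ancestor of b1a5140.

Yes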